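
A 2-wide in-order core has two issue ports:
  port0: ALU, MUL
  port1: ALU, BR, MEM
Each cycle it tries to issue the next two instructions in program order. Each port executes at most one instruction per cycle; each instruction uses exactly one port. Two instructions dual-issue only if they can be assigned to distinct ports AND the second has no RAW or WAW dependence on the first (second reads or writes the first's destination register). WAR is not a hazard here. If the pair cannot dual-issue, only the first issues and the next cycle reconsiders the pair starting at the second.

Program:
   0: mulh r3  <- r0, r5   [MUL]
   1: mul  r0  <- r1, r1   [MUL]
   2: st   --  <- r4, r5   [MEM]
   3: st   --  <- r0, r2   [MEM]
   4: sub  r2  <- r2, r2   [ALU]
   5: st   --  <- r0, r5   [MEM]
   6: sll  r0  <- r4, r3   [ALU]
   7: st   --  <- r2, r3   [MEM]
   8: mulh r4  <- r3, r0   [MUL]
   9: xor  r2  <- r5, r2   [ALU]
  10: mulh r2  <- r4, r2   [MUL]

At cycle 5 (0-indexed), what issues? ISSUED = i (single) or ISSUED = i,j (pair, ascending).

ISSUED = 9

0. mulh.MUL @i0  | no-port MUL/MUL
1. mul.MUL+st.MEM @i1/i2  | dual
2. st.MEM+sub.ALU @i3/i4  | dual
3. st.MEM+sll.ALU @i5/i6  | dual
4. st.MEM+mulh.MUL @i7/i8  | dual
5. xor.ALU @i9  | RAW+WAW r2
6. mulh.MUL @i10  | tail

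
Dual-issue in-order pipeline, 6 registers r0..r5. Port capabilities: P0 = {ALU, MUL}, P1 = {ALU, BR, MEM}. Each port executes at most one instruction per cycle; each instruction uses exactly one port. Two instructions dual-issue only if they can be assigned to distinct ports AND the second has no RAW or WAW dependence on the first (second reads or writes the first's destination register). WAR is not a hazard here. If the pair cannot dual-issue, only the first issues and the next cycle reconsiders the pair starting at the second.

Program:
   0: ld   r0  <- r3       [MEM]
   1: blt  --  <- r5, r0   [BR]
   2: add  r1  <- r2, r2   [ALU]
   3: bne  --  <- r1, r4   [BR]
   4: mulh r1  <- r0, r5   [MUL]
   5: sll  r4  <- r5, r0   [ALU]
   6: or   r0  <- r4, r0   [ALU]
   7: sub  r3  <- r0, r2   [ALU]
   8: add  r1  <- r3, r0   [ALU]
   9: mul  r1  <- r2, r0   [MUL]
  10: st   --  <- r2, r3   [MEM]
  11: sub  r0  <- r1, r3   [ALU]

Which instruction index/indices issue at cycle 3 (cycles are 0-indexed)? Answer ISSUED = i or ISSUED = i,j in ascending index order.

ISSUED = 5

[0] i0  ld  -- no-port MEM/BR
[1] i1+i2  blt add  -- dual
[2] i3+i4  bne mulh  -- dual
[3] i5  sll  -- RAW r4
[4] i6  or  -- RAW r0
[5] i7  sub  -- RAW r3
[6] i8  add  -- WAW r1
[7] i9+i10  mul st  -- dual
[8] i11  sub  -- tail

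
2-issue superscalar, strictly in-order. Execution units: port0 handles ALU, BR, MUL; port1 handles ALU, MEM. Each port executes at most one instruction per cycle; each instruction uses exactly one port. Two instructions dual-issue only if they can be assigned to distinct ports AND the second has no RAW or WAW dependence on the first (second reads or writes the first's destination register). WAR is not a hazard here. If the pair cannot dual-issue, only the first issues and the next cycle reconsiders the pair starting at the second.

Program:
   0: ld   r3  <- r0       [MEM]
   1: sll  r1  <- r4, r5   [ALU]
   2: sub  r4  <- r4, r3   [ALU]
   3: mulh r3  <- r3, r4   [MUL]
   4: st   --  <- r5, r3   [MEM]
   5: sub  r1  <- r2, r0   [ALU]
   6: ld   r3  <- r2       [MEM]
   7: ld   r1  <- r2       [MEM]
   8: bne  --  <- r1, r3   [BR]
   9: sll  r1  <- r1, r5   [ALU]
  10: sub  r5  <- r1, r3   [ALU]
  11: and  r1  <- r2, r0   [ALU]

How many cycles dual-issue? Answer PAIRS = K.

PAIRS = 4

t=0 i0+i1:ld.MEM sll.ALU ; 2-wide
t=1 i2:sub.ALU ; RAW r4
t=2 i3:mulh.MUL ; RAW r3
t=3 i4+i5:st.MEM sub.ALU ; 2-wide
t=4 i6:ld.MEM ; no-port MEM/MEM
t=5 i7:ld.MEM ; RAW r1
t=6 i8+i9:bne.BR sll.ALU ; 2-wide
t=7 i10+i11:sub.ALU and.ALU ; 2-wide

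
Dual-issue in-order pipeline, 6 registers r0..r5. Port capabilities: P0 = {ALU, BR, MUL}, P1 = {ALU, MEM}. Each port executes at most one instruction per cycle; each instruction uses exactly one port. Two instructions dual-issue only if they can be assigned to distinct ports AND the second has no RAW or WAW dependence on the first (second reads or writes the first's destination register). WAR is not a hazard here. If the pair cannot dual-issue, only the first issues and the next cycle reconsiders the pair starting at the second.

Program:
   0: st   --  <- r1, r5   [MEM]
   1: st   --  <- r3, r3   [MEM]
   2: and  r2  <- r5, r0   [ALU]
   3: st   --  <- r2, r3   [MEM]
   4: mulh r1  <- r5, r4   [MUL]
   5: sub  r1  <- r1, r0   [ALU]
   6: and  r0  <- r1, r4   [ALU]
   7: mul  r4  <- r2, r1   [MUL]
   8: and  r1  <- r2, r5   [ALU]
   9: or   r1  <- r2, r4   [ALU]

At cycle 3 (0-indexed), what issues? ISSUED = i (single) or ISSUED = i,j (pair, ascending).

ISSUED = 5

#0 head=0: st.MEM i0 no-port MEM/MEM
#1 head=1: st.MEM+and.ALU i1,i2 dual
#2 head=3: st.MEM+mulh.MUL i3,i4 dual
#3 head=5: sub.ALU i5 RAW r1
#4 head=6: and.ALU+mul.MUL i6,i7 dual
#5 head=8: and.ALU i8 WAW r1
#6 head=9: or.ALU i9 tail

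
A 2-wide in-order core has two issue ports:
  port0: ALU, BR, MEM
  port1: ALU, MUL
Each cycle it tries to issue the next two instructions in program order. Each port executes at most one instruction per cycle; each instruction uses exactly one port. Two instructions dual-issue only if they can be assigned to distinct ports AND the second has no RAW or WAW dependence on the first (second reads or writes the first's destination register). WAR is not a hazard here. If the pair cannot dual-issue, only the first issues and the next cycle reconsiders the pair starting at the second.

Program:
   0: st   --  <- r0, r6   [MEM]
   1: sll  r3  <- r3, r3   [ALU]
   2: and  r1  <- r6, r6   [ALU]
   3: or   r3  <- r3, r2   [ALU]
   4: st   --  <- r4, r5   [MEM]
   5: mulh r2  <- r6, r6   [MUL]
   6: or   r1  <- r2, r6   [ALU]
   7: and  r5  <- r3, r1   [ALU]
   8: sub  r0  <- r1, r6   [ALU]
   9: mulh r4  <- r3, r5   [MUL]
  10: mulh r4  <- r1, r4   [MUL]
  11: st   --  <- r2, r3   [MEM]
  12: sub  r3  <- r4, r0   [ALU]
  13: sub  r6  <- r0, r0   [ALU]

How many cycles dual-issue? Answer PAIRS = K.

[0] i0&i1  st/sll  -- pair
[1] i2&i3  and/or  -- pair
[2] i4&i5  st/mulh  -- pair
[3] i6  or  -- RAW r1
[4] i7&i8  and/sub  -- pair
[5] i9  mulh  -- no-port MUL/MUL
[6] i10&i11  mulh/st  -- pair
[7] i12&i13  sub/sub  -- pair

PAIRS = 6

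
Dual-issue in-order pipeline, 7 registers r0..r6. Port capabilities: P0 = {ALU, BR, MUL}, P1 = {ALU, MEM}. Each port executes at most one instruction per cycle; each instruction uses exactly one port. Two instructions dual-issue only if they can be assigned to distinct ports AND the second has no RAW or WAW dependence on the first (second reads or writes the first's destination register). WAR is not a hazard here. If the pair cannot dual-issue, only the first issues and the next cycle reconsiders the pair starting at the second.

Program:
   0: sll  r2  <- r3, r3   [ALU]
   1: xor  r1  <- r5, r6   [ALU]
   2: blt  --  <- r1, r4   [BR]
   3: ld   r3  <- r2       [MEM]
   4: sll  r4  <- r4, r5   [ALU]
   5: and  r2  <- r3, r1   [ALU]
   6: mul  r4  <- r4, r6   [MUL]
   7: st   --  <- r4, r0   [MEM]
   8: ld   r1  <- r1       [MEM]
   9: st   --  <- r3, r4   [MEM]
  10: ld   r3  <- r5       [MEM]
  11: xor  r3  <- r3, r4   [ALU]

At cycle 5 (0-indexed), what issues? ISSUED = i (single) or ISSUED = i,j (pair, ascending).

[0] i0&i1  sll;xor  -- pair
[1] i2&i3  blt;ld  -- pair
[2] i4&i5  sll;and  -- pair
[3] i6  mul  -- RAW r4
[4] i7  st  -- no-port MEM/MEM
[5] i8  ld  -- no-port MEM/MEM
[6] i9  st  -- no-port MEM/MEM
[7] i10  ld  -- RAW+WAW r3
[8] i11  xor  -- tail

ISSUED = 8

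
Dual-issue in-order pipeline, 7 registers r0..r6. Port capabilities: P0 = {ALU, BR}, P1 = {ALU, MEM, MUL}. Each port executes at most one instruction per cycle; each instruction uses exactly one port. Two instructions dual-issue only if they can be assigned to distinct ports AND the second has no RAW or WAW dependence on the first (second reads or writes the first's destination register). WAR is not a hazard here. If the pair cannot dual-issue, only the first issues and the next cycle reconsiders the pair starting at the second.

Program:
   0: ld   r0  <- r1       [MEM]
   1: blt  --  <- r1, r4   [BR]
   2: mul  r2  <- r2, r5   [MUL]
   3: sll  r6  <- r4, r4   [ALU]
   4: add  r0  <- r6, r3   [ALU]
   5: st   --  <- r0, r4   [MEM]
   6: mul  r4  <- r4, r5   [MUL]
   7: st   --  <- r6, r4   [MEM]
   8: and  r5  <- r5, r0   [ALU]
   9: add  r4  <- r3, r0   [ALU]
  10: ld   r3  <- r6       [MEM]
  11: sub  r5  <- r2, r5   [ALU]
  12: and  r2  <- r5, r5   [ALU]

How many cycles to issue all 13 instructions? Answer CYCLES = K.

CYCLES = 9

#0 head=0: ld+blt i0+i1 pair
#1 head=2: mul+sll i2+i3 pair
#2 head=4: add i4 RAW r0
#3 head=5: st i5 no-port MEM/MUL
#4 head=6: mul i6 no-port MUL/MEM
#5 head=7: st+and i7+i8 pair
#6 head=9: add+ld i9+i10 pair
#7 head=11: sub i11 RAW r5
#8 head=12: and i12 tail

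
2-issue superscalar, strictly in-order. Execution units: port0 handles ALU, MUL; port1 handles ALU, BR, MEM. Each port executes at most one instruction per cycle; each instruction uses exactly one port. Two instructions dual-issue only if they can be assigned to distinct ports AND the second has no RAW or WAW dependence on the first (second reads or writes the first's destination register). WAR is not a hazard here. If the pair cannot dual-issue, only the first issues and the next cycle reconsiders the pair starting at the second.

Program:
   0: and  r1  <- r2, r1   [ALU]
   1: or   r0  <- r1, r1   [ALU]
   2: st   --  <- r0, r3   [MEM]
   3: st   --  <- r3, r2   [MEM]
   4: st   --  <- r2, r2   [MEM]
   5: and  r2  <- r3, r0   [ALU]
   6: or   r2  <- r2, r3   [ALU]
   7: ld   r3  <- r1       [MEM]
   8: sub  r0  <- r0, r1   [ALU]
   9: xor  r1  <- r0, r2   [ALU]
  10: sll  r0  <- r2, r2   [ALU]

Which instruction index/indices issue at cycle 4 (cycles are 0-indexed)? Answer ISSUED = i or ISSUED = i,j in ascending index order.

ISSUED = 4,5

#0 head=0: and i0 RAW r1
#1 head=1: or i1 RAW r0
#2 head=2: st i2 no-port MEM/MEM
#3 head=3: st i3 no-port MEM/MEM
#4 head=4: st+and i4&i5 pair
#5 head=6: or+ld i6&i7 pair
#6 head=8: sub i8 RAW r0
#7 head=9: xor+sll i9&i10 pair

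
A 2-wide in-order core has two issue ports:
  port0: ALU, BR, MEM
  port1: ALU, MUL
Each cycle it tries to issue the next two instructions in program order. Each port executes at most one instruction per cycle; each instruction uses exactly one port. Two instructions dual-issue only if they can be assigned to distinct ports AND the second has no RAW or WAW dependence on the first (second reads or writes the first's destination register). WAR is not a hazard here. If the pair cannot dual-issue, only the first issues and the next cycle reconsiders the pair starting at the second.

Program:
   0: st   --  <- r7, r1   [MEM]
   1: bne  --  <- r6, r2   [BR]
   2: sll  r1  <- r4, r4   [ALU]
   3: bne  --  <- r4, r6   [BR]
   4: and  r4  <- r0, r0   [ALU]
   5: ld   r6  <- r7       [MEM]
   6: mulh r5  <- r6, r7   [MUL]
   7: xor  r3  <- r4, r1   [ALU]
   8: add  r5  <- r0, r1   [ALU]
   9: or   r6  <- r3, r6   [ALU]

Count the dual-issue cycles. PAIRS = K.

  cy0 -> i0 (st) no-port MEM/BR
  cy1 -> i1+i2 (bne+sll) 2-wide
  cy2 -> i3+i4 (bne+and) 2-wide
  cy3 -> i5 (ld) RAW r6
  cy4 -> i6+i7 (mulh+xor) 2-wide
  cy5 -> i8+i9 (add+or) 2-wide

PAIRS = 4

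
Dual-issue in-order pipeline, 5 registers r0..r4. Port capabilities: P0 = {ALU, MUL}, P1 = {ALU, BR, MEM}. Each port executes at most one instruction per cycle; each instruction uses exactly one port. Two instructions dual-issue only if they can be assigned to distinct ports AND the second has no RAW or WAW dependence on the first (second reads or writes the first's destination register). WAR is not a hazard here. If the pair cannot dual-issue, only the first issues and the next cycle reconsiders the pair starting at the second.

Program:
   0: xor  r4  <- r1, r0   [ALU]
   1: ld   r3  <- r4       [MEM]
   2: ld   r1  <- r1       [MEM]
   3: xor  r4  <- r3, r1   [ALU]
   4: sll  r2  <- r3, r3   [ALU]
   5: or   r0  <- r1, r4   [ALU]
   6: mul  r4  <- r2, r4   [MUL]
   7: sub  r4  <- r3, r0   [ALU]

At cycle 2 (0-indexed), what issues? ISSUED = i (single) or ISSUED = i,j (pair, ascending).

c0: i0 xor  RAW r4
c1: i1 ld  no-port MEM/MEM
c2: i2 ld  RAW r1
c3: i3,i4 xor sll  dual
c4: i5,i6 or mul  dual
c5: i7 sub  tail

ISSUED = 2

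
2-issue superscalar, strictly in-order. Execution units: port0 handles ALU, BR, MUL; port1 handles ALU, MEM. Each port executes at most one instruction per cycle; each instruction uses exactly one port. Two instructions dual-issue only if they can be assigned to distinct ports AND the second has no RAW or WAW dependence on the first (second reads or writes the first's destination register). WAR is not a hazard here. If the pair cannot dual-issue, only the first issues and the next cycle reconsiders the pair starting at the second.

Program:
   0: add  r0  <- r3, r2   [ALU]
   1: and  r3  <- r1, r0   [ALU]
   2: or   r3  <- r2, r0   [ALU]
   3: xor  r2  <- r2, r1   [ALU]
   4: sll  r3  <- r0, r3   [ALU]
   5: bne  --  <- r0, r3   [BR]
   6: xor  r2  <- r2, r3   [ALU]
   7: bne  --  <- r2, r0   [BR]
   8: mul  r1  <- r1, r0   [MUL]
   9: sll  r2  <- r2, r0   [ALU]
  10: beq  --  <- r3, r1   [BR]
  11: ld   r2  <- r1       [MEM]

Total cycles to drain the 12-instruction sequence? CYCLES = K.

CYCLES = 8

[0] i0  add  -- RAW r0
[1] i1  and  -- WAW r3
[2] i2,i3  or xor  -- pair
[3] i4  sll  -- RAW r3
[4] i5,i6  bne xor  -- pair
[5] i7  bne  -- no-port BR/MUL
[6] i8,i9  mul sll  -- pair
[7] i10,i11  beq ld  -- pair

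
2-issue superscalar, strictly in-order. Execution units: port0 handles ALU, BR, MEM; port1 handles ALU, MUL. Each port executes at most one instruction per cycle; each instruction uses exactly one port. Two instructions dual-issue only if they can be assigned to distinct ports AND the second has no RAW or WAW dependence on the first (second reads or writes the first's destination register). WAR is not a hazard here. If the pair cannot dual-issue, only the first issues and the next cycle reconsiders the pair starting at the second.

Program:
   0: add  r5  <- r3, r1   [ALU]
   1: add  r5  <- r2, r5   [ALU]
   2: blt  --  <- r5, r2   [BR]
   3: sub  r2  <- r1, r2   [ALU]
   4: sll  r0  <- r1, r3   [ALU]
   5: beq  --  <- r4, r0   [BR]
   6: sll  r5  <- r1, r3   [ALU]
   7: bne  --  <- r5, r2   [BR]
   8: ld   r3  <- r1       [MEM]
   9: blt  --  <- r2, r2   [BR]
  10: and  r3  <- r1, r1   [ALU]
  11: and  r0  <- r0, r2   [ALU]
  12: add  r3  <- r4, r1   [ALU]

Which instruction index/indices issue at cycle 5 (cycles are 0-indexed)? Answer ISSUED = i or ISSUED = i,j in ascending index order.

  cy0 -> i0 (add.ALU) RAW+WAW r5
  cy1 -> i1 (add.ALU) RAW r5
  cy2 -> i2&i3 (blt.BR;sub.ALU) 2-wide
  cy3 -> i4 (sll.ALU) RAW r0
  cy4 -> i5&i6 (beq.BR;sll.ALU) 2-wide
  cy5 -> i7 (bne.BR) no-port BR/MEM
  cy6 -> i8 (ld.MEM) no-port MEM/BR
  cy7 -> i9&i10 (blt.BR;and.ALU) 2-wide
  cy8 -> i11&i12 (and.ALU;add.ALU) 2-wide

ISSUED = 7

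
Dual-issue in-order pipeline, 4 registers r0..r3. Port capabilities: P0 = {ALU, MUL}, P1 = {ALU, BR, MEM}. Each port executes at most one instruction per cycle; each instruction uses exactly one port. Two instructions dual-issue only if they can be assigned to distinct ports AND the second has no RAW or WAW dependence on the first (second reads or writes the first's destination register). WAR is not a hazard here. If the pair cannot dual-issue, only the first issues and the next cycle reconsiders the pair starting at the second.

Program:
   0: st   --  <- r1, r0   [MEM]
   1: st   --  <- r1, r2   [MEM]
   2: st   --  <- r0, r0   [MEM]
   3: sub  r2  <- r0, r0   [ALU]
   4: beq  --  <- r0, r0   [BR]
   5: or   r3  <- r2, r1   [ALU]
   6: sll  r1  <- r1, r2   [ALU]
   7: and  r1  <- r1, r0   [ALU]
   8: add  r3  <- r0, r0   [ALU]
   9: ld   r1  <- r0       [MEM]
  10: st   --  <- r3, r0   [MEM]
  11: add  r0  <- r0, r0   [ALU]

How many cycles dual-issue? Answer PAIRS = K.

t=0 i0:st.MEM ; no-port MEM/MEM
t=1 i1:st.MEM ; no-port MEM/MEM
t=2 i2/i3:st.MEM+sub.ALU ; pair
t=3 i4/i5:beq.BR+or.ALU ; pair
t=4 i6:sll.ALU ; RAW+WAW r1
t=5 i7/i8:and.ALU+add.ALU ; pair
t=6 i9:ld.MEM ; no-port MEM/MEM
t=7 i10/i11:st.MEM+add.ALU ; pair

PAIRS = 4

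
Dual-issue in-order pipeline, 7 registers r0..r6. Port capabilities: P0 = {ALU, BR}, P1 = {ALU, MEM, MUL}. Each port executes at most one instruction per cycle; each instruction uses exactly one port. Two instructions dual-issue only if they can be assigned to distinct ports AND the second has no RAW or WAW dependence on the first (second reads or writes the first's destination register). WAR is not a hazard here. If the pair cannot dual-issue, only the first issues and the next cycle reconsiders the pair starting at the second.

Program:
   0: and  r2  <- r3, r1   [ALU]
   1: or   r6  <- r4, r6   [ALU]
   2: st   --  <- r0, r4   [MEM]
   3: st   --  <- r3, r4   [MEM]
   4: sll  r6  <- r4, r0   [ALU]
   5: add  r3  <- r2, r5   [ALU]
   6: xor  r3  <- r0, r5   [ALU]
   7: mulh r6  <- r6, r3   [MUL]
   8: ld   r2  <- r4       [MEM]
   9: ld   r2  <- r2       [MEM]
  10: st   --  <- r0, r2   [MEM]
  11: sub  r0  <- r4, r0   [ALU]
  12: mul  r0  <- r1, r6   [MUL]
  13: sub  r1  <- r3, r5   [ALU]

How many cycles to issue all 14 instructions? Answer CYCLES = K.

CYCLES = 10

t=0 i0&i1:and;or ; pair
t=1 i2:st ; no-port MEM/MEM
t=2 i3&i4:st;sll ; pair
t=3 i5:add ; WAW r3
t=4 i6:xor ; RAW r3
t=5 i7:mulh ; no-port MUL/MEM
t=6 i8:ld ; no-port MEM/MEM
t=7 i9:ld ; no-port MEM/MEM
t=8 i10&i11:st;sub ; pair
t=9 i12&i13:mul;sub ; pair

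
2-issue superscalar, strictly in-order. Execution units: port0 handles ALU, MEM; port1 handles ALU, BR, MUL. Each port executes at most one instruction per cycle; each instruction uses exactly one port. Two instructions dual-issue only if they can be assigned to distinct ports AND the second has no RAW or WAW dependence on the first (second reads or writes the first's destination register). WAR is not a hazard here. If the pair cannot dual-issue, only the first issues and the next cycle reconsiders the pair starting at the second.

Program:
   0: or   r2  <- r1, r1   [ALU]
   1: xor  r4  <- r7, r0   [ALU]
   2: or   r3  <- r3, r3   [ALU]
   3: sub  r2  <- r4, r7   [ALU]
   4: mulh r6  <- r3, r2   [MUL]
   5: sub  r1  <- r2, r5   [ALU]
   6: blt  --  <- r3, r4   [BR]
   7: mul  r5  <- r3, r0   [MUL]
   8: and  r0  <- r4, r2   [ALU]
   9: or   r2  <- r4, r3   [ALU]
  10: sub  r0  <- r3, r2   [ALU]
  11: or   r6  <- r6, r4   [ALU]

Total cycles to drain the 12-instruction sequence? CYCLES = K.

CYCLES = 7

[0] i0&i1  or;xor  -- pair
[1] i2&i3  or;sub  -- pair
[2] i4&i5  mulh;sub  -- pair
[3] i6  blt  -- no-port BR/MUL
[4] i7&i8  mul;and  -- pair
[5] i9  or  -- RAW r2
[6] i10&i11  sub;or  -- pair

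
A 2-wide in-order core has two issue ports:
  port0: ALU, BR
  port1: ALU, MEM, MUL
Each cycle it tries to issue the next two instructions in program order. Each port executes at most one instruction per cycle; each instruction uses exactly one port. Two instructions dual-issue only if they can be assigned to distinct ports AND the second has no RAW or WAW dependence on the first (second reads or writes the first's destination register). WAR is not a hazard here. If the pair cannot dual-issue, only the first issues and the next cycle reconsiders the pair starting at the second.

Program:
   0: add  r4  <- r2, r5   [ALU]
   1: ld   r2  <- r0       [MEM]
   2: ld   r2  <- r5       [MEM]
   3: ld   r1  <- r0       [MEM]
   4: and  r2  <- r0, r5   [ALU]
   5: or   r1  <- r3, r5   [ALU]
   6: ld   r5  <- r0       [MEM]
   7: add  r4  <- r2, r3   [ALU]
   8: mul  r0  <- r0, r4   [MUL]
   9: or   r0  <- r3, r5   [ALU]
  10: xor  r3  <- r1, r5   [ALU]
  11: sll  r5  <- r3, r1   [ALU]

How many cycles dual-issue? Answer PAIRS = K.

PAIRS = 4

0. add;ld @i0,i1  | pair
1. ld @i2  | no-port MEM/MEM
2. ld;and @i3,i4  | pair
3. or;ld @i5,i6  | pair
4. add @i7  | RAW r4
5. mul @i8  | WAW r0
6. or;xor @i9,i10  | pair
7. sll @i11  | tail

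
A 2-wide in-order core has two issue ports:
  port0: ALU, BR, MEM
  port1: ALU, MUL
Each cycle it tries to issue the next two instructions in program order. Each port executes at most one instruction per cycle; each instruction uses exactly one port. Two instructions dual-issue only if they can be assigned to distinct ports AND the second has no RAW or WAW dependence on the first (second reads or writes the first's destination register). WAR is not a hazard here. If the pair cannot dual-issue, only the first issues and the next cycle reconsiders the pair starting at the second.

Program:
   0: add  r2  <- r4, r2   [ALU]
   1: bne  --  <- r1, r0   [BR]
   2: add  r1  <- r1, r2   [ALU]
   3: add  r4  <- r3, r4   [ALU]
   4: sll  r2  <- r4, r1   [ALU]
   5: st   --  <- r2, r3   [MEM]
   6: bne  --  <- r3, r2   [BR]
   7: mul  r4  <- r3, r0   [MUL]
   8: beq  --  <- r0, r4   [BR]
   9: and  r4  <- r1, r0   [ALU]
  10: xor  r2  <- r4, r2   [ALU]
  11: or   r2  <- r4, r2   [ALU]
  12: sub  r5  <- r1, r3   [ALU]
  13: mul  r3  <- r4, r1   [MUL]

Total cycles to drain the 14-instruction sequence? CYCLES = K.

t=0 i0+i1:add bne ; pair
t=1 i2+i3:add add ; pair
t=2 i4:sll ; RAW r2
t=3 i5:st ; no-port MEM/BR
t=4 i6+i7:bne mul ; pair
t=5 i8+i9:beq and ; pair
t=6 i10:xor ; RAW+WAW r2
t=7 i11+i12:or sub ; pair
t=8 i13:mul ; tail

CYCLES = 9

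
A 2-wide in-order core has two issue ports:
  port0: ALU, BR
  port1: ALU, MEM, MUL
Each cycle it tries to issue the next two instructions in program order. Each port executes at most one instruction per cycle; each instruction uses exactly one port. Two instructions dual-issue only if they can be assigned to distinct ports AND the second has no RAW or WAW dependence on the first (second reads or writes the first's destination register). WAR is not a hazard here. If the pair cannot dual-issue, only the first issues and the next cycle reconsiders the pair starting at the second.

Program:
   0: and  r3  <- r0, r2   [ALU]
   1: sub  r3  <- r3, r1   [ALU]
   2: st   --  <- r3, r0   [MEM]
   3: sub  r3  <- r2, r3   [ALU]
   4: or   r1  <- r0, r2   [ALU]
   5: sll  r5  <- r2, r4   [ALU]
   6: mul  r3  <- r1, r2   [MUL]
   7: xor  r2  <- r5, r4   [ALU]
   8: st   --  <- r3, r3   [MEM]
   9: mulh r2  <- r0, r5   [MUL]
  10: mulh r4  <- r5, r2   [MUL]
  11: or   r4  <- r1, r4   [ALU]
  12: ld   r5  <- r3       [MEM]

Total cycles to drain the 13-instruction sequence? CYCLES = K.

CYCLES = 9

[0] i0  and  -- RAW+WAW r3
[1] i1  sub  -- RAW r3
[2] i2/i3  st/sub  -- 2-wide
[3] i4/i5  or/sll  -- 2-wide
[4] i6/i7  mul/xor  -- 2-wide
[5] i8  st  -- no-port MEM/MUL
[6] i9  mulh  -- no-port MUL/MUL
[7] i10  mulh  -- RAW+WAW r4
[8] i11/i12  or/ld  -- 2-wide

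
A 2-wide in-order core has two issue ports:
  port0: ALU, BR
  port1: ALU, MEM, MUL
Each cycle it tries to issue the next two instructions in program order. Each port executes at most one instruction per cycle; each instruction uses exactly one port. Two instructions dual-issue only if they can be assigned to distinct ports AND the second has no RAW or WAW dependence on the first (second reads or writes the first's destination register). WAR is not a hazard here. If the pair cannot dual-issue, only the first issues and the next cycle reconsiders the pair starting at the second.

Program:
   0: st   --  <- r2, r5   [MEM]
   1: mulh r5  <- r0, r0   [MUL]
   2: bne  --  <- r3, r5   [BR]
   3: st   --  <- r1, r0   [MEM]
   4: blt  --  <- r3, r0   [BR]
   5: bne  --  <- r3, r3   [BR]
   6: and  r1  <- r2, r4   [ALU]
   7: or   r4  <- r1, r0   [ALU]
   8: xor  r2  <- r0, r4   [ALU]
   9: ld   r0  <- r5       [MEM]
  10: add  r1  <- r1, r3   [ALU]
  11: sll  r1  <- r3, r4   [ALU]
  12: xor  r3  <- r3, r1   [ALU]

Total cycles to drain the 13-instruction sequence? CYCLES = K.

  cy0 -> i0 (st.MEM) no-port MEM/MUL
  cy1 -> i1 (mulh.MUL) RAW r5
  cy2 -> i2+i3 (bne.BR+st.MEM) dual
  cy3 -> i4 (blt.BR) no-port BR/BR
  cy4 -> i5+i6 (bne.BR+and.ALU) dual
  cy5 -> i7 (or.ALU) RAW r4
  cy6 -> i8+i9 (xor.ALU+ld.MEM) dual
  cy7 -> i10 (add.ALU) WAW r1
  cy8 -> i11 (sll.ALU) RAW r1
  cy9 -> i12 (xor.ALU) tail

CYCLES = 10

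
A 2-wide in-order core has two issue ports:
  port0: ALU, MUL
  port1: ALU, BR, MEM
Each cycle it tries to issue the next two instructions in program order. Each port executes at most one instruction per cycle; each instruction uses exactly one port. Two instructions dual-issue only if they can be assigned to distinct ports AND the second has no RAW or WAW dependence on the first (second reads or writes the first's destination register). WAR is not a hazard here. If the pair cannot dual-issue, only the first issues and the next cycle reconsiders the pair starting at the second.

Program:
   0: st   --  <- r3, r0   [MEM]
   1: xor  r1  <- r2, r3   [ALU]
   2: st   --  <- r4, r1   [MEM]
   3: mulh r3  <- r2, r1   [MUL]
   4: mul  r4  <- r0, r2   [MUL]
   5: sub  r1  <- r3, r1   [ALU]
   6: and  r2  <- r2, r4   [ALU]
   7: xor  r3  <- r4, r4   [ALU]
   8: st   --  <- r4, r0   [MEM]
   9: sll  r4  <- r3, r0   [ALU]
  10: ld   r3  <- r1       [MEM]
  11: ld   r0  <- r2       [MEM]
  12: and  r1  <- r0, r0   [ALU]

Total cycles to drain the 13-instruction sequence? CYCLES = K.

0. st.MEM xor.ALU @i0&i1  | pair
1. st.MEM mulh.MUL @i2&i3  | pair
2. mul.MUL sub.ALU @i4&i5  | pair
3. and.ALU xor.ALU @i6&i7  | pair
4. st.MEM sll.ALU @i8&i9  | pair
5. ld.MEM @i10  | no-port MEM/MEM
6. ld.MEM @i11  | RAW r0
7. and.ALU @i12  | tail

CYCLES = 8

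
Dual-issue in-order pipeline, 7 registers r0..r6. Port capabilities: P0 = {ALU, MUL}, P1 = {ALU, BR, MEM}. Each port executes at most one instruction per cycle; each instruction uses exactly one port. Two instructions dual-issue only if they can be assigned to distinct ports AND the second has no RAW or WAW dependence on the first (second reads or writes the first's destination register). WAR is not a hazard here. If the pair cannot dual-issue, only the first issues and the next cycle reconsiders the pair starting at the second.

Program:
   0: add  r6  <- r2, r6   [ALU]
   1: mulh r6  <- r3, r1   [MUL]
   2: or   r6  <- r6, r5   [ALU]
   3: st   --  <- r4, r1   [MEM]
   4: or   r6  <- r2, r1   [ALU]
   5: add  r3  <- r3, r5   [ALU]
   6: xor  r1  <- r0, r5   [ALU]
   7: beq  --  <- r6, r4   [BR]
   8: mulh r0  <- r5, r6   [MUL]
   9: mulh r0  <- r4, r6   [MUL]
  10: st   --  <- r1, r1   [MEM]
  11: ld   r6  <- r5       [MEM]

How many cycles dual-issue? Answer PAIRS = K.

PAIRS = 4

#0 head=0: add.ALU i0 WAW r6
#1 head=1: mulh.MUL i1 RAW+WAW r6
#2 head=2: or.ALU;st.MEM i2,i3 dual
#3 head=4: or.ALU;add.ALU i4,i5 dual
#4 head=6: xor.ALU;beq.BR i6,i7 dual
#5 head=8: mulh.MUL i8 no-port MUL/MUL
#6 head=9: mulh.MUL;st.MEM i9,i10 dual
#7 head=11: ld.MEM i11 tail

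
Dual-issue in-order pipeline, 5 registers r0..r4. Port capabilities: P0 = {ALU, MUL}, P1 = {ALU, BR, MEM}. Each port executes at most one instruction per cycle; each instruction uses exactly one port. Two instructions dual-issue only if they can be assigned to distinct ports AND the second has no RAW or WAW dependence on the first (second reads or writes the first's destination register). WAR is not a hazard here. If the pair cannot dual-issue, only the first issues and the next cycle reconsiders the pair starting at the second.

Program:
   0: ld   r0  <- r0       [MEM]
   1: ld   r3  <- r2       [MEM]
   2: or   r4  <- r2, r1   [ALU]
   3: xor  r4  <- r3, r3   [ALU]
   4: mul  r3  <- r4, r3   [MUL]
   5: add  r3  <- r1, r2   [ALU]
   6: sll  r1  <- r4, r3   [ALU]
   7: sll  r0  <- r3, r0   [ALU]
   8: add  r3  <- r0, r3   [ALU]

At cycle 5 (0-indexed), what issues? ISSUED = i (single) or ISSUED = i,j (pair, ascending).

t=0 i0:ld.MEM ; no-port MEM/MEM
t=1 i1+i2:ld.MEM/or.ALU ; dual
t=2 i3:xor.ALU ; RAW r4
t=3 i4:mul.MUL ; WAW r3
t=4 i5:add.ALU ; RAW r3
t=5 i6+i7:sll.ALU/sll.ALU ; dual
t=6 i8:add.ALU ; tail

ISSUED = 6,7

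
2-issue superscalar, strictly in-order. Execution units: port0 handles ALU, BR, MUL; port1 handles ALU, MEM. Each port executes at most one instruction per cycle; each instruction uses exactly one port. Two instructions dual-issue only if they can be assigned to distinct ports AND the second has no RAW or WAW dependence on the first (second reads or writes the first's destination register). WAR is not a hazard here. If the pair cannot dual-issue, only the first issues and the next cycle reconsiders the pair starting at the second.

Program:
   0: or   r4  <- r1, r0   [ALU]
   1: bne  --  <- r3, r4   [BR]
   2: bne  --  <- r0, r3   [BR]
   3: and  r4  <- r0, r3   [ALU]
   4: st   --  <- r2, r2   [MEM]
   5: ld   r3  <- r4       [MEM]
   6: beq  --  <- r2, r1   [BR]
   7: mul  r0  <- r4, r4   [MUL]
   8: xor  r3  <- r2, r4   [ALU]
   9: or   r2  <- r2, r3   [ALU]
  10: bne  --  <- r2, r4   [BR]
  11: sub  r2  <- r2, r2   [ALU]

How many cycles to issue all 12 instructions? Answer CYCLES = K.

CYCLES = 8

#0 head=0: or i0 RAW r4
#1 head=1: bne i1 no-port BR/BR
#2 head=2: bne+and i2/i3 dual
#3 head=4: st i4 no-port MEM/MEM
#4 head=5: ld+beq i5/i6 dual
#5 head=7: mul+xor i7/i8 dual
#6 head=9: or i9 RAW r2
#7 head=10: bne+sub i10/i11 dual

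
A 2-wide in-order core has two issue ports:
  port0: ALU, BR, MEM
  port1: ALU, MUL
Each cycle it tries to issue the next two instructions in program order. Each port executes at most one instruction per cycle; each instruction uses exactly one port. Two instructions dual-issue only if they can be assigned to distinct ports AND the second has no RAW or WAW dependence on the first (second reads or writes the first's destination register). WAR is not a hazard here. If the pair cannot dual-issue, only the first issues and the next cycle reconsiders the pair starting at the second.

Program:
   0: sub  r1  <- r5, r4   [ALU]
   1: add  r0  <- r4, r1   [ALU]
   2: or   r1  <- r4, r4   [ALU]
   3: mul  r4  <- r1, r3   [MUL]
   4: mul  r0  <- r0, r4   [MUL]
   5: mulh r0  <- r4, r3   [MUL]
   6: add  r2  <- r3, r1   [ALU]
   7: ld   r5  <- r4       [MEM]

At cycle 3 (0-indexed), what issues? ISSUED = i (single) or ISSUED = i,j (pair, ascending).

0. sub @i0  | RAW r1
1. add+or @i1/i2  | dual
2. mul @i3  | no-port MUL/MUL
3. mul @i4  | no-port MUL/MUL
4. mulh+add @i5/i6  | dual
5. ld @i7  | tail

ISSUED = 4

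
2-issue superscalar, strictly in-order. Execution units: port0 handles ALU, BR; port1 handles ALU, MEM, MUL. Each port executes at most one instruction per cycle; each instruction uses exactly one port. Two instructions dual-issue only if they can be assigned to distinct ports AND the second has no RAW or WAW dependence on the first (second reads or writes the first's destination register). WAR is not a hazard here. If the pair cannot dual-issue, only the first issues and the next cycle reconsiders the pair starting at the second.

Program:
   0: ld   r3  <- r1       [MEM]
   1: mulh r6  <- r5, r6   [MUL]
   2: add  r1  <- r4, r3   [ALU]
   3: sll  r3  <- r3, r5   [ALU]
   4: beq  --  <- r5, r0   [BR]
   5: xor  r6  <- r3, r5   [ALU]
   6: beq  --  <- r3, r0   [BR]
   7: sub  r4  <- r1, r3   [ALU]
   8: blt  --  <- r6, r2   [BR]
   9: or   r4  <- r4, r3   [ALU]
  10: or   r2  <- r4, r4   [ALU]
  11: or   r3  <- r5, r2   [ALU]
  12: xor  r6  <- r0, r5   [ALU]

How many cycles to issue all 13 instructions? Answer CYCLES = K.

CYCLES = 8

t=0 i0:ld.MEM ; no-port MEM/MUL
t=1 i1/i2:mulh.MUL;add.ALU ; dual
t=2 i3/i4:sll.ALU;beq.BR ; dual
t=3 i5/i6:xor.ALU;beq.BR ; dual
t=4 i7/i8:sub.ALU;blt.BR ; dual
t=5 i9:or.ALU ; RAW r4
t=6 i10:or.ALU ; RAW r2
t=7 i11/i12:or.ALU;xor.ALU ; dual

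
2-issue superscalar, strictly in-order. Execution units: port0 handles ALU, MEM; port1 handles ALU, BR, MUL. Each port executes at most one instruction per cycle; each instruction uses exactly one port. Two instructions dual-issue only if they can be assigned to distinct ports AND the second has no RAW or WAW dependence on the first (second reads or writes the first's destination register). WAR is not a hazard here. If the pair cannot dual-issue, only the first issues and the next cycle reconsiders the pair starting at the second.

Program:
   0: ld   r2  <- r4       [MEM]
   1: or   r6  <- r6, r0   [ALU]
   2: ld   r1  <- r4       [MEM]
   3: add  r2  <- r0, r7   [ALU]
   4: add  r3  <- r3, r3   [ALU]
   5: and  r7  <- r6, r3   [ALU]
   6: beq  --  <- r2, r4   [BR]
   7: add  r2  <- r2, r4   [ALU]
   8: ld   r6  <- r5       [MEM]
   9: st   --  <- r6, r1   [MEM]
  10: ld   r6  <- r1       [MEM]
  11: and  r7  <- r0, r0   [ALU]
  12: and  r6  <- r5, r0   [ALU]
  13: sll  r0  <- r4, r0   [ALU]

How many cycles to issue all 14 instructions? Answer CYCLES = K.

[0] i0,i1  ld.MEM/or.ALU  -- 2-wide
[1] i2,i3  ld.MEM/add.ALU  -- 2-wide
[2] i4  add.ALU  -- RAW r3
[3] i5,i6  and.ALU/beq.BR  -- 2-wide
[4] i7,i8  add.ALU/ld.MEM  -- 2-wide
[5] i9  st.MEM  -- no-port MEM/MEM
[6] i10,i11  ld.MEM/and.ALU  -- 2-wide
[7] i12,i13  and.ALU/sll.ALU  -- 2-wide

CYCLES = 8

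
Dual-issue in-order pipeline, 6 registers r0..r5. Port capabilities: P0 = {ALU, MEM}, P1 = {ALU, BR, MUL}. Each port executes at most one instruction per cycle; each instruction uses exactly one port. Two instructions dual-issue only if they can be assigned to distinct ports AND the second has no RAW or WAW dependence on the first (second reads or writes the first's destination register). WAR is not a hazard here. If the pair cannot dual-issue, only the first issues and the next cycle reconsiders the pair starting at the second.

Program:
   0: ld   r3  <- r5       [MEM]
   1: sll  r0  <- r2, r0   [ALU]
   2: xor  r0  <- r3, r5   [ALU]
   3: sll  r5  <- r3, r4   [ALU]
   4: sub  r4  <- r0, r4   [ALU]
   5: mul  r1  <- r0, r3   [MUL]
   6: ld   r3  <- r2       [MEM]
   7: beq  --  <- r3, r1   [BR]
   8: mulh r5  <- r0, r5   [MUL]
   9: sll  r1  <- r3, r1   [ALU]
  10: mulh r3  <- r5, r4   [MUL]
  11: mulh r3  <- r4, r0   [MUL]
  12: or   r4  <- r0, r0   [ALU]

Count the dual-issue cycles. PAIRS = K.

PAIRS = 5

0. ld/sll @i0/i1  | dual
1. xor/sll @i2/i3  | dual
2. sub/mul @i4/i5  | dual
3. ld @i6  | RAW r3
4. beq @i7  | no-port BR/MUL
5. mulh/sll @i8/i9  | dual
6. mulh @i10  | no-port MUL/MUL
7. mulh/or @i11/i12  | dual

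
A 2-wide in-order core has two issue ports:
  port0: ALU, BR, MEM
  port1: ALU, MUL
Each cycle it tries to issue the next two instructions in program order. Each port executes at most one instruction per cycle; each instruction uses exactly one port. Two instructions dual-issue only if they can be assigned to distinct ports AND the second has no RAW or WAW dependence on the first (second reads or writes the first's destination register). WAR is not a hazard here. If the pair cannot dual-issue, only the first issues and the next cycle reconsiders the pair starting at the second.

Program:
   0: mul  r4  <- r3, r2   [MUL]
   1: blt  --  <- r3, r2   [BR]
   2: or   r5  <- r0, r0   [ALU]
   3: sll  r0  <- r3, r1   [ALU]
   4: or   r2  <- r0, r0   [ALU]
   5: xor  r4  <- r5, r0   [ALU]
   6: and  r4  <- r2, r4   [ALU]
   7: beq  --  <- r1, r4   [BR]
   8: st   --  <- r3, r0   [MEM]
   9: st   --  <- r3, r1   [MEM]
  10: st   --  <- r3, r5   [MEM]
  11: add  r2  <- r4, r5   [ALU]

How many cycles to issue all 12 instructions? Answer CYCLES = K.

c0: i0&i1 mul blt  pair
c1: i2&i3 or sll  pair
c2: i4&i5 or xor  pair
c3: i6 and  RAW r4
c4: i7 beq  no-port BR/MEM
c5: i8 st  no-port MEM/MEM
c6: i9 st  no-port MEM/MEM
c7: i10&i11 st add  pair

CYCLES = 8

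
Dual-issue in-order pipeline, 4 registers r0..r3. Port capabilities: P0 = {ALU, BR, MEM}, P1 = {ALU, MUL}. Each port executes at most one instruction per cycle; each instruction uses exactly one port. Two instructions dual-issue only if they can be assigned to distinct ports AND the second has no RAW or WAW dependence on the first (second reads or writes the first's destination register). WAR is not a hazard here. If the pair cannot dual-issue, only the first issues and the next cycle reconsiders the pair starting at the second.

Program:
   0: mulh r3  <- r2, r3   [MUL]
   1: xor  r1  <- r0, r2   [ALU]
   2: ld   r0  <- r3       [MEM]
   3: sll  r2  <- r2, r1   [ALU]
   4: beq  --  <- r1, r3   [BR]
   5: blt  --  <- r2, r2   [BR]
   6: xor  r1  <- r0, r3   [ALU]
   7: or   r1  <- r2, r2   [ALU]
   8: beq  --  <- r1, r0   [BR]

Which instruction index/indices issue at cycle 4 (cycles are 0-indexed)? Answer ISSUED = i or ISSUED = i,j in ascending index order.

ISSUED = 7

#0 head=0: mulh/xor i0+i1 dual
#1 head=2: ld/sll i2+i3 dual
#2 head=4: beq i4 no-port BR/BR
#3 head=5: blt/xor i5+i6 dual
#4 head=7: or i7 RAW r1
#5 head=8: beq i8 tail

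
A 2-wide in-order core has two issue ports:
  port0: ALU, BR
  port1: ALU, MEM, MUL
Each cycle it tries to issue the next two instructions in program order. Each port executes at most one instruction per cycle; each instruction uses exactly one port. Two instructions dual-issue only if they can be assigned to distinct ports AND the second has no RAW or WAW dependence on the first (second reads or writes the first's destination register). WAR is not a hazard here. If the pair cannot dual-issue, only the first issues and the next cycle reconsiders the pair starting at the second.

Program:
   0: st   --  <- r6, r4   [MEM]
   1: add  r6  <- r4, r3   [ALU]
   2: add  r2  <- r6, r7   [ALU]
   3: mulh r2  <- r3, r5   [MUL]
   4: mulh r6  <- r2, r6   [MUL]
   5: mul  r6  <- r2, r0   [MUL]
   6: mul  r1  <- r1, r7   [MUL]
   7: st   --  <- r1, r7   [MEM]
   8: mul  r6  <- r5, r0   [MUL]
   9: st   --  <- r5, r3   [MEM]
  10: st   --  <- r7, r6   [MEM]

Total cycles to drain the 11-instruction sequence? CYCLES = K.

CYCLES = 10

#0 head=0: st add i0&i1 2-wide
#1 head=2: add i2 WAW r2
#2 head=3: mulh i3 no-port MUL/MUL
#3 head=4: mulh i4 no-port MUL/MUL
#4 head=5: mul i5 no-port MUL/MUL
#5 head=6: mul i6 no-port MUL/MEM
#6 head=7: st i7 no-port MEM/MUL
#7 head=8: mul i8 no-port MUL/MEM
#8 head=9: st i9 no-port MEM/MEM
#9 head=10: st i10 tail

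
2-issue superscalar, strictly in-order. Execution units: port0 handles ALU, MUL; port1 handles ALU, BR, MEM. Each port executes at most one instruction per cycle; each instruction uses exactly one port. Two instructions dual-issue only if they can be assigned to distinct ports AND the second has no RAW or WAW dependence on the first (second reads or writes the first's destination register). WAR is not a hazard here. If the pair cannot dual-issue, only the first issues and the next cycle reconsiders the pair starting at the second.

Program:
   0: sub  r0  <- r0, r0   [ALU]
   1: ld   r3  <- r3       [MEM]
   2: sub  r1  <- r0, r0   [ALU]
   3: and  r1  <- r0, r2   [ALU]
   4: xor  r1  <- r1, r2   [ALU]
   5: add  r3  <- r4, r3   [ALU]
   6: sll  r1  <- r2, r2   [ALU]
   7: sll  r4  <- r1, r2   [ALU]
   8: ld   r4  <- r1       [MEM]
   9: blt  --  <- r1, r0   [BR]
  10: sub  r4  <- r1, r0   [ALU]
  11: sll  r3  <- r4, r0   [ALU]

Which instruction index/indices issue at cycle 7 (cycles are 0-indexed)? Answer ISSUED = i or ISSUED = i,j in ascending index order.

ISSUED = 9,10

0. sub.ALU;ld.MEM @i0&i1  | pair
1. sub.ALU @i2  | WAW r1
2. and.ALU @i3  | RAW+WAW r1
3. xor.ALU;add.ALU @i4&i5  | pair
4. sll.ALU @i6  | RAW r1
5. sll.ALU @i7  | WAW r4
6. ld.MEM @i8  | no-port MEM/BR
7. blt.BR;sub.ALU @i9&i10  | pair
8. sll.ALU @i11  | tail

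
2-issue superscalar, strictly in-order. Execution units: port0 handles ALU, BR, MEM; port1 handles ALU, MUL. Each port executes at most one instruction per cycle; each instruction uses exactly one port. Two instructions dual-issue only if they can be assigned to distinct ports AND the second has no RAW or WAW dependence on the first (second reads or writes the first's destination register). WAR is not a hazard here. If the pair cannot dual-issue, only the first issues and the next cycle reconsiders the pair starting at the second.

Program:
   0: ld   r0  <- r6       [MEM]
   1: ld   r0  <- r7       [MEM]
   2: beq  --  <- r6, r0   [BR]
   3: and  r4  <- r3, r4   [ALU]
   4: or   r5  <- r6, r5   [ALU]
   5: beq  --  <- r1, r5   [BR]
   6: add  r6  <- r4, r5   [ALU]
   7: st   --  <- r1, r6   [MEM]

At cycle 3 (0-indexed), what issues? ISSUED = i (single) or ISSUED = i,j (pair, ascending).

#0 head=0: ld i0 no-port MEM/MEM
#1 head=1: ld i1 no-port MEM/BR
#2 head=2: beq and i2,i3 2-wide
#3 head=4: or i4 RAW r5
#4 head=5: beq add i5,i6 2-wide
#5 head=7: st i7 tail

ISSUED = 4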